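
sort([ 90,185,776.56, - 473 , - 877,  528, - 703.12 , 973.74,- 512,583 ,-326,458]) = [ - 877, - 703.12, - 512,-473, - 326,90, 185,458,528,583, 776.56,  973.74]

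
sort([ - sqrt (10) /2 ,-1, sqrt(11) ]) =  [  -  sqrt ( 10) /2, - 1,sqrt( 11)] 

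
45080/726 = 62 + 34/363 = 62.09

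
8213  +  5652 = 13865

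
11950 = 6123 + 5827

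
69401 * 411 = 28523811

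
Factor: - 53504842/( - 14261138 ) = 26752421/7130569 =89^1*449^( - 1)*15881^( - 1)*300589^1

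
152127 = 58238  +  93889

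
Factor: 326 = 2^1*163^1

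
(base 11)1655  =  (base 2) 100001000101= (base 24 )3g5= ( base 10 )2117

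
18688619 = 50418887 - 31730268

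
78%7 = 1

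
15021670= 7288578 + 7733092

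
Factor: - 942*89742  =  -84536964= - 2^2*3^2*157^1 * 14957^1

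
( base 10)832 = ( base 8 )1500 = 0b1101000000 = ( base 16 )340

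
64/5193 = 64/5193= 0.01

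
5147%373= 298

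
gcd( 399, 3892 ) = 7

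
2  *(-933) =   -  1866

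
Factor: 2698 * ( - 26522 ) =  - 2^2*19^1 * 71^1 * 89^1*149^1 = - 71556356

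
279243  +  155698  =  434941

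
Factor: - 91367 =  - 91367^1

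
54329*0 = 0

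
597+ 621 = 1218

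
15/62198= 15/62198 = 0.00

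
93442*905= 84565010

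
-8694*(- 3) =26082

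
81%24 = 9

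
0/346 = 0  =  0.00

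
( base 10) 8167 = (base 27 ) B5D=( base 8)17747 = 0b1111111100111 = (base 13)3943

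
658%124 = 38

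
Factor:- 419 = -419^1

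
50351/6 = 8391 + 5/6 = 8391.83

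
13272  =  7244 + 6028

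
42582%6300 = 4782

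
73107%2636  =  1935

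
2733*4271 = 11672643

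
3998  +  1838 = 5836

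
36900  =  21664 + 15236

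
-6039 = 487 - 6526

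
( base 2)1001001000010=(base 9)6363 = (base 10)4674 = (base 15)15b9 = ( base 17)G2G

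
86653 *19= 1646407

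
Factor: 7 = 7^1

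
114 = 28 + 86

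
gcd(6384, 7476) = 84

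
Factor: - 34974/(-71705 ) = 2^1*3^2*5^( - 1 )*29^1*67^1*14341^( - 1 )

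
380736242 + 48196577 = 428932819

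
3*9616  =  28848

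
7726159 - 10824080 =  - 3097921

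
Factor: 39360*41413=2^6*3^1*5^1*41^1*41413^1 = 1630015680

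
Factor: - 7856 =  - 2^4 * 491^1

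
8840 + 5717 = 14557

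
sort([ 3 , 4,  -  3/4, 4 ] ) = [-3/4,3,4, 4 ]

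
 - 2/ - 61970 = 1/30985 = 0.00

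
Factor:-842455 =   -  5^1*168491^1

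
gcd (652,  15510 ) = 2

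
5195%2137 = 921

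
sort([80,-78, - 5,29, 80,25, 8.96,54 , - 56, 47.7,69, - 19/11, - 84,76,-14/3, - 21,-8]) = [ - 84,  -  78, - 56,-21, - 8,-5, - 14/3,  -  19/11,  8.96,  25,  29,47.7,  54,69, 76, 80,80]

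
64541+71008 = 135549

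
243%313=243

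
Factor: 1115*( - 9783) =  - 3^2* 5^1  *223^1*1087^1= - 10908045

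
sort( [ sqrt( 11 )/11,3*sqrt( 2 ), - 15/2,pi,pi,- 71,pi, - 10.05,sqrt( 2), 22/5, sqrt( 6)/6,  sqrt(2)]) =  [ - 71,-10.05, - 15/2,sqrt (11 ) /11,sqrt( 6)/6 , sqrt(2) , sqrt( 2), pi, pi,pi,3*sqrt( 2), 22/5]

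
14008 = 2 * 7004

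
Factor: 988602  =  2^1*3^1*164767^1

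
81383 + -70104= 11279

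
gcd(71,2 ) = 1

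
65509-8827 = 56682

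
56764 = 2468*23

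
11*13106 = 144166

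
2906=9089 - 6183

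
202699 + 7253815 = 7456514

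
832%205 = 12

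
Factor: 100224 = 2^7*3^3*29^1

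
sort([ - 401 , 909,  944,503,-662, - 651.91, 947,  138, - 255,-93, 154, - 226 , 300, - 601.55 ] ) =[-662,-651.91,-601.55, -401, - 255, -226,  -  93,138,  154,300,  503,909,944, 947 ] 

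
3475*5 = 17375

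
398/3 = 398/3 = 132.67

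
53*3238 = 171614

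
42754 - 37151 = 5603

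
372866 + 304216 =677082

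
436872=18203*24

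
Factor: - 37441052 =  - 2^2*11^1*850933^1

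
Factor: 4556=2^2 * 17^1*67^1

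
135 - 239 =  -104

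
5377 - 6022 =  - 645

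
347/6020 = 347/6020 = 0.06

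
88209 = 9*9801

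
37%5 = 2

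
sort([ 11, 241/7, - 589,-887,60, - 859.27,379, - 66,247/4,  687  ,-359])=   [ - 887, - 859.27 ,-589,-359,-66,  11 , 241/7,60,247/4, 379,  687 ] 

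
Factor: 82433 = 13^1*17^1 * 373^1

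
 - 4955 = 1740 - 6695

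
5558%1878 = 1802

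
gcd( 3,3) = 3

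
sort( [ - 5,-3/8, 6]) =[ - 5, - 3/8, 6]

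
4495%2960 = 1535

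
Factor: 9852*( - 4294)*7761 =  - 328325131368 = -2^3*3^2*13^1*19^1 * 113^1*199^1*821^1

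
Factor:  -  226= - 2^1*113^1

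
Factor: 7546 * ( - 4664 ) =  - 2^4 * 7^3*11^2 * 53^1 = - 35194544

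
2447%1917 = 530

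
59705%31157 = 28548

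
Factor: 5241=3^1*1747^1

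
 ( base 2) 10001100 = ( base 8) 214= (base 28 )50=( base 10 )140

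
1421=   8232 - 6811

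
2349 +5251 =7600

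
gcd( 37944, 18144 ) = 72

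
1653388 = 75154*22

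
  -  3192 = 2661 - 5853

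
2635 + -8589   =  -5954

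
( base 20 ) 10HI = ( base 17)1BFB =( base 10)8358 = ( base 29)9r6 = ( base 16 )20A6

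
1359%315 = 99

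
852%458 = 394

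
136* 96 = 13056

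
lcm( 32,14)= 224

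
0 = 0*922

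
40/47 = 40/47=0.85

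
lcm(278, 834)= 834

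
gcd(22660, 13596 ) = 4532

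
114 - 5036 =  - 4922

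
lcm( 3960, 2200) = 19800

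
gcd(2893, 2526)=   1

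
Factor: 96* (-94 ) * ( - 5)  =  45120  =  2^6*3^1*5^1*47^1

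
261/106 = 261/106= 2.46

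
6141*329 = 2020389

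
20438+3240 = 23678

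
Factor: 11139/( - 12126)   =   - 79/86 = - 2^( - 1 ) *43^ ( - 1)*79^1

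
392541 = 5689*69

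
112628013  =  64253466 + 48374547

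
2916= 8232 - 5316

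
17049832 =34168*499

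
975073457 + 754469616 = 1729543073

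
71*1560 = 110760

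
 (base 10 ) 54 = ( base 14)3C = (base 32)1M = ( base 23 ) 28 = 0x36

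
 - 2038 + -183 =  - 2221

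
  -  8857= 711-9568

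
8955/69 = 129 + 18/23 = 129.78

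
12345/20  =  617 +1/4 = 617.25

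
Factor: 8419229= 7^2*13^1 * 13217^1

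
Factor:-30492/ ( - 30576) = 2^ ( - 2) * 3^1 *7^( - 1 )*11^2*13^( - 1)= 363/364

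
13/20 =13/20 = 0.65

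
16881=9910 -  - 6971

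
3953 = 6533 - 2580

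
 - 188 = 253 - 441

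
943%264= 151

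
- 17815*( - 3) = 53445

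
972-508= 464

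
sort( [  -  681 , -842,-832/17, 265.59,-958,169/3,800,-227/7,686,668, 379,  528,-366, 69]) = [-958,-842,-681, - 366, - 832/17, - 227/7,169/3, 69, 265.59,379, 528,668, 686, 800 ]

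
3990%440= 30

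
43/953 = 43/953 = 0.05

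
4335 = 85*51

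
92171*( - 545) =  - 50233195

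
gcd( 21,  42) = 21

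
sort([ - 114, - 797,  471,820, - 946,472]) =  [ - 946 , - 797, - 114,471,472,820 ] 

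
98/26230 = 49/13115 = 0.00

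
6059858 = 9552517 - 3492659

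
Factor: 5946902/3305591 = 2^1*13^1 * 127^1*1801^1*3305591^( - 1 )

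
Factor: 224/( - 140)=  - 8/5 = - 2^3*5^( - 1)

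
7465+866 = 8331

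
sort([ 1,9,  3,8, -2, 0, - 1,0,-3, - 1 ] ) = [ - 3, - 2,-1,-1,0,0,1, 3,8, 9]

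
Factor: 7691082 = 2^1*3^1*  7^1 * 149^1*1229^1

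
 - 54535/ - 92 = 592 + 71/92 = 592.77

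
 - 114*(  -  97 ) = 11058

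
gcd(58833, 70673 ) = 1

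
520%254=12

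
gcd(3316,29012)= 4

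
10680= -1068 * (-10 )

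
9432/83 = 113 + 53/83 =113.64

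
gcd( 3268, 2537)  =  43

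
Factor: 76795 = 5^1*15359^1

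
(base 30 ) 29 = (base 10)69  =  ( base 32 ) 25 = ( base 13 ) 54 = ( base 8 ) 105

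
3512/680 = 5 + 14/85 = 5.16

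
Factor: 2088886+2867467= 4956353^1 = 4956353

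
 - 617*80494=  - 49664798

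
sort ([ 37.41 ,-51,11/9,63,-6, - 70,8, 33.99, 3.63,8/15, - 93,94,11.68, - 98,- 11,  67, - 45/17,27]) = [ - 98, - 93, - 70, - 51,-11,-6, - 45/17, 8/15,11/9, 3.63,8,11.68,27,33.99,37.41, 63,67,94]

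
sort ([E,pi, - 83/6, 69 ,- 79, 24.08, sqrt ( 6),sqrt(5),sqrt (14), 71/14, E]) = [ - 79, - 83/6,  sqrt(5),  sqrt (6), E,E, pi , sqrt(14), 71/14, 24.08, 69]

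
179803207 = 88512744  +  91290463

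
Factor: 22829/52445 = 37/85 = 5^( - 1 )*17^ (-1)*37^1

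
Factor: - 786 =  -  2^1*3^1*131^1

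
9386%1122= 410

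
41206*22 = 906532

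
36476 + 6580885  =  6617361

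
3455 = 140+3315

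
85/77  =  1 + 8/77 = 1.10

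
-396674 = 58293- 454967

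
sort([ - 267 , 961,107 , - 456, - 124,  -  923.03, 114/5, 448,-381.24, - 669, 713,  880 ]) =[ - 923.03, - 669, - 456, - 381.24, - 267,-124, 114/5,107, 448, 713,  880, 961] 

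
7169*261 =1871109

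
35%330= 35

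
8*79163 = 633304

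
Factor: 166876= 2^2*41719^1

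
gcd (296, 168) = 8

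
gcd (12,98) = 2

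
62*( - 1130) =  - 70060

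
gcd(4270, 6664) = 14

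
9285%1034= 1013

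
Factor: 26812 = 2^2*6703^1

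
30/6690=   1/223 = 0.00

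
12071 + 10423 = 22494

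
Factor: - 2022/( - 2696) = 3/4 = 2^(-2 )*3^1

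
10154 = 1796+8358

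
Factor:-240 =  - 2^4 * 3^1 * 5^1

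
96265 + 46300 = 142565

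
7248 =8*906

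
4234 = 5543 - 1309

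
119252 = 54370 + 64882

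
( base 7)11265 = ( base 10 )2889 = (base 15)CC9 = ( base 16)B49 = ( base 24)509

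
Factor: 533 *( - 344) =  - 183352 = - 2^3 * 13^1*41^1*43^1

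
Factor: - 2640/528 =-5^1=- 5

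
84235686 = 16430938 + 67804748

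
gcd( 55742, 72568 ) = 94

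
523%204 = 115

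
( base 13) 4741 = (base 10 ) 10024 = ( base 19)18EB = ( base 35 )86e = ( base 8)23450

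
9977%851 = 616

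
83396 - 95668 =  - 12272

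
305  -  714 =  - 409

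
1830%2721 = 1830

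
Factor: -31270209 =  - 3^1*659^1 *15817^1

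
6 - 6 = 0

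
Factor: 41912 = 2^3*13^2*31^1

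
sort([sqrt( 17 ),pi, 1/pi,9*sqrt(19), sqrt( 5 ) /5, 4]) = [1/pi,sqrt(5 )/5, pi,4, sqrt(17), 9 * sqrt(19)]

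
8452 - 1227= 7225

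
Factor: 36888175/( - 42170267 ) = -5^2*1217^(-1 )*34651^( - 1 )*1475527^1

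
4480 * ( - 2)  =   - 8960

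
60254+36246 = 96500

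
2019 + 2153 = 4172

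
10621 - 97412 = - 86791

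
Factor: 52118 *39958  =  2^2*11^1 * 23^1*103^1*19979^1 = 2082531044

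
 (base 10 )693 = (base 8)1265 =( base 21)1C0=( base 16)2B5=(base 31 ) mb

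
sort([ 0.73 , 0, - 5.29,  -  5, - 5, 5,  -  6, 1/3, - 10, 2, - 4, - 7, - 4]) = [-10, - 7, - 6, - 5.29, - 5, - 5, - 4,- 4,0, 1/3, 0.73, 2, 5 ]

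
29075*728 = 21166600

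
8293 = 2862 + 5431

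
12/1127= 12/1127 =0.01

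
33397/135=33397/135 = 247.39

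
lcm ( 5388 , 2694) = 5388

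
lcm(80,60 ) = 240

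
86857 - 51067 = 35790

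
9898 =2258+7640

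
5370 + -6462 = -1092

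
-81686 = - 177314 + 95628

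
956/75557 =956/75557 = 0.01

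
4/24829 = 4/24829 = 0.00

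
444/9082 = 222/4541 = 0.05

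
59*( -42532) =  - 2509388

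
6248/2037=6248/2037=3.07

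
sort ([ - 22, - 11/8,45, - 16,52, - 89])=[-89,- 22, - 16, - 11/8, 45,  52 ]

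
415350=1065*390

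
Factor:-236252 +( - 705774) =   -  942026 =- 2^1*331^1*1423^1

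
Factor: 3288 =2^3*3^1*137^1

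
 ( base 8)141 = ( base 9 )117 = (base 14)6d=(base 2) 1100001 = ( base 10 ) 97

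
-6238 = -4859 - 1379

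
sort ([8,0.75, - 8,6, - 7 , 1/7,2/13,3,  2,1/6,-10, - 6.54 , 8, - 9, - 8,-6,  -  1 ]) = [ - 10, - 9, - 8,-8, - 7, - 6.54, - 6, - 1,1/7 , 2/13,1/6,0.75,2,3,6,8,8 ]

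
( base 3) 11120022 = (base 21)7bb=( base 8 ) 6401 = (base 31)3EC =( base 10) 3329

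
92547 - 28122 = 64425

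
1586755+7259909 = 8846664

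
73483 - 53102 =20381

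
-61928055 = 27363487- 89291542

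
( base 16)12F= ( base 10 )303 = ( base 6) 1223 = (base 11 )256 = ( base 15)153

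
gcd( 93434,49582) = 2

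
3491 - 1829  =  1662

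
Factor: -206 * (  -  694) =142964 = 2^2 * 103^1*347^1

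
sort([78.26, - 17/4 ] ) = [ - 17/4,78.26]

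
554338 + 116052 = 670390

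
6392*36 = 230112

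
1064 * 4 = 4256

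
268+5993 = 6261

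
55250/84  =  657 + 31/42 = 657.74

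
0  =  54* 0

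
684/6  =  114 =114.00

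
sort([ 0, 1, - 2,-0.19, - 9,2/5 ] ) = [ - 9,  -  2,-0.19, 0,2/5 , 1 ] 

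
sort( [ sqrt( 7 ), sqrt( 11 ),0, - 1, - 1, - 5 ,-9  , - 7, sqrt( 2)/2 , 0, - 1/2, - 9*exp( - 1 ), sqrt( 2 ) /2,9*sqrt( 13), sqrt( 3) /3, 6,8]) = [-9, - 7, - 5, - 9 * exp ( - 1), - 1, - 1, - 1/2,  0,0,sqrt (3)/3,sqrt(2)/2, sqrt(2)/2, sqrt( 7), sqrt( 11), 6, 8, 9*sqrt( 13) ]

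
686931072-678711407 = 8219665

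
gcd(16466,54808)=2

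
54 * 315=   17010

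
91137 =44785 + 46352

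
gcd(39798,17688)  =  4422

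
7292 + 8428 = 15720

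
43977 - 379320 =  - 335343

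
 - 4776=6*( - 796)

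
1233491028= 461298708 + 772192320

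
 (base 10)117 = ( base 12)99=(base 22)57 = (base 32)3l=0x75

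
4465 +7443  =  11908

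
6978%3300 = 378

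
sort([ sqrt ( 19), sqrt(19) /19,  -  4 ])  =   [ - 4,sqrt( 19 ) /19, sqrt( 19 )] 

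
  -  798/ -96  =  133/16 = 8.31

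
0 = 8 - 8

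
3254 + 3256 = 6510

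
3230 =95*34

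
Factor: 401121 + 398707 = 799828 = 2^2*41^1*4877^1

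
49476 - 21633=27843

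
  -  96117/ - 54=32039/18  =  1779.94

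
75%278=75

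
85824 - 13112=72712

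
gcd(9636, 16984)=44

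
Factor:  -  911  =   - 911^1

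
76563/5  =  15312 + 3/5 = 15312.60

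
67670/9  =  7518 + 8/9=7518.89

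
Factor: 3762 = 2^1*3^2*11^1*19^1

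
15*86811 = 1302165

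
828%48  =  12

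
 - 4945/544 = -4945/544 = - 9.09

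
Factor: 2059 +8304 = 10363 = 43^1*241^1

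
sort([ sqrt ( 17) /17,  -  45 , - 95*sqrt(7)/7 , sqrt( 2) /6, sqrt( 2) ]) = [ - 45 , - 95*sqrt( 7 ) /7, sqrt( 2 )/6,  sqrt( 17)/17,sqrt( 2 )]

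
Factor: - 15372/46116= - 1/3 =- 3^( - 1)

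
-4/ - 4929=4/4929 = 0.00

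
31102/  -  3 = -10368  +  2/3  =  - 10367.33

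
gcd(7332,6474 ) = 78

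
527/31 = 17=17.00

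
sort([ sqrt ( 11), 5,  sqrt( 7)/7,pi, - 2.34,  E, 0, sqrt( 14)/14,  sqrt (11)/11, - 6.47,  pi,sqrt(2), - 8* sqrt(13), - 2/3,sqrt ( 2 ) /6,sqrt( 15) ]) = [-8*sqrt(13), - 6.47, - 2.34 , - 2/3,0,sqrt( 2) /6,sqrt (14 ) /14 , sqrt( 11 ) /11 , sqrt( 7) /7,  sqrt( 2) , E , pi, pi,  sqrt ( 11),sqrt( 15), 5]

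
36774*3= 110322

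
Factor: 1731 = 3^1*577^1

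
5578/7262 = 2789/3631 =0.77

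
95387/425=224 + 11/25 =224.44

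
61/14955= 61/14955 = 0.00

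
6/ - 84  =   - 1 +13/14 = - 0.07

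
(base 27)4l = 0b10000001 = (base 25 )54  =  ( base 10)129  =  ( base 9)153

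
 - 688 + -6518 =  - 7206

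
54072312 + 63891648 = 117963960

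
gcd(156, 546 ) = 78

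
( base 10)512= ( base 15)242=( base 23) m6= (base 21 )138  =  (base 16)200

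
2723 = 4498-1775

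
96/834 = 16/139= 0.12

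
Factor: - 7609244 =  - 2^2*1902311^1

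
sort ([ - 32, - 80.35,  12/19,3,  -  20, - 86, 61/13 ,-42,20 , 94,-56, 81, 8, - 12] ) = [ - 86,-80.35  ,-56, - 42, - 32, - 20,-12,12/19,  3,  61/13,8, 20, 81, 94]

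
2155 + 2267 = 4422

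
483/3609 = 161/1203 = 0.13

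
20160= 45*448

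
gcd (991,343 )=1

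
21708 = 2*10854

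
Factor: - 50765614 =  - 2^1*577^1 * 43991^1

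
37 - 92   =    -  55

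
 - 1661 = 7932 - 9593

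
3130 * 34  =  106420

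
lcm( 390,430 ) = 16770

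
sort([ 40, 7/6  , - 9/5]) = [-9/5, 7/6, 40] 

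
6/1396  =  3/698 = 0.00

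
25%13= 12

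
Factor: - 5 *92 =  - 460  =  - 2^2* 5^1*23^1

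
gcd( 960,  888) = 24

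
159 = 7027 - 6868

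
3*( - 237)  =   - 711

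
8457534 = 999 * 8466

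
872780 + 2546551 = 3419331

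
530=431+99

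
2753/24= 114 + 17/24 =114.71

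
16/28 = 4/7= 0.57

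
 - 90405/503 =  - 90405/503 = -179.73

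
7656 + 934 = 8590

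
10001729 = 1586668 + 8415061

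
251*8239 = 2067989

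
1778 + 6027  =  7805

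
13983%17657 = 13983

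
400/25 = 16 = 16.00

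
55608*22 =1223376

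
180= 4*45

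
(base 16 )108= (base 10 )264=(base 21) CC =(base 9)323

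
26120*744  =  19433280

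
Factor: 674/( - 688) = -337/344 = -  2^( - 3 )*43^( - 1) * 337^1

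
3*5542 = 16626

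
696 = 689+7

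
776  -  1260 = -484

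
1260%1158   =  102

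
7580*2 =15160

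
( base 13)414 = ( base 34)KD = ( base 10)693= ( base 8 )1265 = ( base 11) 580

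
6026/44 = 3013/22 = 136.95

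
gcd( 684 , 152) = 76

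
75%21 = 12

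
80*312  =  24960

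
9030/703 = 12 + 594/703 = 12.84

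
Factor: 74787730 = 2^1*5^1 * 37^1*202129^1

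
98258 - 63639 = 34619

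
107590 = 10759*10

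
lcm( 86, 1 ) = 86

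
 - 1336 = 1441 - 2777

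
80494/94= 40247/47 = 856.32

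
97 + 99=196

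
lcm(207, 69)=207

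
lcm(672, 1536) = 10752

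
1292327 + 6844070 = 8136397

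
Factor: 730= 2^1 * 5^1*73^1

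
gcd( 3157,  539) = 77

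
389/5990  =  389/5990 = 0.06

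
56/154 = 4/11  =  0.36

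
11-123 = - 112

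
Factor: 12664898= 2^1*17^1 *372497^1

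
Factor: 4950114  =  2^1 * 3^1*13^1*63463^1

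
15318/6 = 2553   =  2553.00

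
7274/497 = 7274/497 = 14.64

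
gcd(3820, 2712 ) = 4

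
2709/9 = 301 = 301.00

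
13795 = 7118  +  6677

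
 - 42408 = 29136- 71544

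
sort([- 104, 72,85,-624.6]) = [  -  624.6, - 104 , 72,85] 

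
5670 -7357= - 1687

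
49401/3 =16467   =  16467.00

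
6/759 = 2/253 = 0.01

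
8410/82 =102+23/41 = 102.56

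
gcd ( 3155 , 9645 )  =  5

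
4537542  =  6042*751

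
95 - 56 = 39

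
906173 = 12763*71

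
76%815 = 76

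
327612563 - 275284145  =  52328418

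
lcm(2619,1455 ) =13095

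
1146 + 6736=7882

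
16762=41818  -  25056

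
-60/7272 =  - 1 + 601/606= - 0.01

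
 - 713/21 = - 34 + 1/21= - 33.95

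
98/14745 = 98/14745= 0.01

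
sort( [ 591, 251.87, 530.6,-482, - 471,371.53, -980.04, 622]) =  [ - 980.04,  -  482, - 471,251.87, 371.53, 530.6, 591, 622]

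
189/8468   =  189/8468 = 0.02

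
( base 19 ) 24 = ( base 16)2a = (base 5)132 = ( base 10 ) 42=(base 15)2C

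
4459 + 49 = 4508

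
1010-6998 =-5988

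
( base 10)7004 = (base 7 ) 26264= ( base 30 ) 7NE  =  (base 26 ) a9a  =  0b1101101011100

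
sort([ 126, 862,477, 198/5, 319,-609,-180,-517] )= [-609,-517,-180 , 198/5, 126,319, 477,862]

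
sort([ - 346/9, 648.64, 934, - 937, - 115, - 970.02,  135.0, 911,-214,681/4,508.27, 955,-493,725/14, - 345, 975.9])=[ - 970.02, - 937, - 493, - 345,-214, - 115, - 346/9, 725/14, 135.0, 681/4,508.27,648.64,911, 934, 955,975.9]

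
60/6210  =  2/207 = 0.01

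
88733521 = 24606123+64127398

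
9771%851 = 410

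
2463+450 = 2913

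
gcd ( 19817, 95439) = 1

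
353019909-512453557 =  - 159433648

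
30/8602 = 15/4301 = 0.00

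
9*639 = 5751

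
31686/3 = 10562 = 10562.00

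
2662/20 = 1331/10 = 133.10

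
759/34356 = 253/11452 = 0.02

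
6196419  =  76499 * 81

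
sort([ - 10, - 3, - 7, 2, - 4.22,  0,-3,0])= [ - 10,- 7, - 4.22, - 3,  -  3, 0,0  ,  2]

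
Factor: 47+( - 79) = -2^5 = - 32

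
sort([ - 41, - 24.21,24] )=[-41 , - 24.21 , 24] 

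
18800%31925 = 18800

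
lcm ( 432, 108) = 432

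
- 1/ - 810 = 1/810 = 0.00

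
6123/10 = 612+3/10  =  612.30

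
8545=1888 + 6657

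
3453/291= 11+ 84/97  =  11.87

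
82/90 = 41/45 =0.91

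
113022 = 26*4347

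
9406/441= 9406/441  =  21.33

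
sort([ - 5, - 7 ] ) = [ - 7, - 5]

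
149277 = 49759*3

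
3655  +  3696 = 7351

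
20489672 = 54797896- 34308224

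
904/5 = 904/5 =180.80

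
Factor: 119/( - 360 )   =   - 2^( - 3)*3^( - 2)*5^( - 1 )*7^1*17^1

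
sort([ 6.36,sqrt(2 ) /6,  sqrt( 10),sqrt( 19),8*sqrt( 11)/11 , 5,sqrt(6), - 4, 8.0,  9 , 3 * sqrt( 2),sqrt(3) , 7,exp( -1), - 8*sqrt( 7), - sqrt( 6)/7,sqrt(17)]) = [ - 8*sqrt(7 ), - 4, - sqrt( 6)/7,sqrt ( 2)/6,exp(-1),sqrt(3) , 8*sqrt(11)/11, sqrt( 6 ) , sqrt(10),sqrt(17 ),3*sqrt(2), sqrt(19),5, 6.36,7, 8.0,9 ]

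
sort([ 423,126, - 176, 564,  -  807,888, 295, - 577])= [ - 807, - 577, - 176,126,295, 423,564,888]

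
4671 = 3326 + 1345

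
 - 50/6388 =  - 1 + 3169/3194= -0.01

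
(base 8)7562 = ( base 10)3954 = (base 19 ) ai2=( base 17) DBA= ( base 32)3ri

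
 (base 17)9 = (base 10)9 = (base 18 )9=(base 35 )9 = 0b1001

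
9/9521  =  9/9521 = 0.00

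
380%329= 51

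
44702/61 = 44702/61= 732.82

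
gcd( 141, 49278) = 3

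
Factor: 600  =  2^3*3^1*5^2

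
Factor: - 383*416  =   - 159328  =  - 2^5*13^1*383^1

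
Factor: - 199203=  -  3^1*23^1*2887^1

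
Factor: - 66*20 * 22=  - 29040 = -2^4*3^1*5^1*11^2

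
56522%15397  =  10331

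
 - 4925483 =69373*(-71 )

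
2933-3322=-389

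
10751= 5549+5202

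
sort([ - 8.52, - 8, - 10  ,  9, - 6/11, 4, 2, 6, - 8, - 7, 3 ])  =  [ - 10,-8.52,-8, - 8,-7,  -  6/11,2, 3, 4,6, 9 ]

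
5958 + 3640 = 9598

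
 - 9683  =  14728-24411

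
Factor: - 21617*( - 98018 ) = 2118855106  =  2^1*21617^1*49009^1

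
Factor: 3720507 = 3^1*7^1* 177167^1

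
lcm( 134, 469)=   938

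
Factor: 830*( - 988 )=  - 820040 = - 2^3*5^1*13^1 *19^1*83^1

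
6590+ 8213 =14803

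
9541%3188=3165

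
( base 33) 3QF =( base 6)31100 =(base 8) 10054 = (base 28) 57O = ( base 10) 4140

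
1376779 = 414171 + 962608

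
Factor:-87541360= - 2^4 * 5^1 * 19^1 * 57593^1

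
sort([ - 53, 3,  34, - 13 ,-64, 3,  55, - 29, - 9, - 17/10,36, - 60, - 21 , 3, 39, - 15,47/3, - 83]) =[ - 83,  -  64,- 60,-53, - 29, - 21 , - 15, - 13,- 9,  -  17/10,3,3,3, 47/3, 34,  36,39,  55 ] 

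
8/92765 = 8/92765= 0.00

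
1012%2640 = 1012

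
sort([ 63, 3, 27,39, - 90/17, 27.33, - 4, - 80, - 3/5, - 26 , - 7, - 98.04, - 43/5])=[ - 98.04, - 80 , - 26,-43/5, - 7, - 90/17 , - 4,-3/5,3, 27, 27.33,39, 63 ]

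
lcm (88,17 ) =1496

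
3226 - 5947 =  - 2721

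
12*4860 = 58320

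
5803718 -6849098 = -1045380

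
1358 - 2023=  - 665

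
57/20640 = 19/6880 = 0.00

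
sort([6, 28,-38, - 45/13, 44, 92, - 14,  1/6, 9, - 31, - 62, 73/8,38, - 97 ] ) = [ - 97, - 62,-38, - 31,-14, - 45/13,1/6 , 6, 9, 73/8, 28,38,  44,92] 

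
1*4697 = 4697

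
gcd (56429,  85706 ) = 1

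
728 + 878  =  1606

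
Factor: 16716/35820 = 7/15 =3^( - 1) * 5^( - 1 )*7^1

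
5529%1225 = 629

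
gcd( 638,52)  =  2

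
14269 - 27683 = - 13414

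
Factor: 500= 2^2 * 5^3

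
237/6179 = 237/6179=0.04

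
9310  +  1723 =11033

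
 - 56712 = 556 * ( - 102) 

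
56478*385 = 21744030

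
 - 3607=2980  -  6587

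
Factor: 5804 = 2^2*1451^1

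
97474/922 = 48737/461 = 105.72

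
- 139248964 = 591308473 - 730557437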